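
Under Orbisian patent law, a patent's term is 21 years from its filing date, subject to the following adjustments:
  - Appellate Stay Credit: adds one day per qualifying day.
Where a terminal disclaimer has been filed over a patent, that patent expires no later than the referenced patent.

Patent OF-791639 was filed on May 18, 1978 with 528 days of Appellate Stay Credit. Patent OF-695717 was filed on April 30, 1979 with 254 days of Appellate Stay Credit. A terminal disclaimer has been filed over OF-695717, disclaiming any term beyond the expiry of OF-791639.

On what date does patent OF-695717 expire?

Natural term of OF-695717:
  Base: filing + 21 years → 30 April 2000.
  Appellate Stay Credit: +254 days → 9 January 2001.
Expiry of referenced patent OF-791639:
  Base: filing + 21 years → 18 May 1999.
  Appellate Stay Credit: +528 days → 27 October 2000.
Terminal disclaimer: OF-695717 expires on the earlier of 9 January 2001 and 27 October 2000.

October 27, 2000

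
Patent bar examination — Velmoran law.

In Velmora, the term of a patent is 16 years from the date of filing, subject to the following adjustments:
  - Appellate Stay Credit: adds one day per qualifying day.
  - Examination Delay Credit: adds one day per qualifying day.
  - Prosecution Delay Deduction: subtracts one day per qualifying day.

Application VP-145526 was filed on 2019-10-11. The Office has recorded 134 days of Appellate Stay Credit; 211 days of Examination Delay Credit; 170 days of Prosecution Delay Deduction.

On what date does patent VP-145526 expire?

April 3, 2036

Base term: filing date + 16 years → 11 October 2035.
Appellate Stay Credit: +134 days → 22 February 2036.
Examination Delay Credit: +211 days → 20 September 2036.
Prosecution Delay Deduction: −170 days → 3 April 2036.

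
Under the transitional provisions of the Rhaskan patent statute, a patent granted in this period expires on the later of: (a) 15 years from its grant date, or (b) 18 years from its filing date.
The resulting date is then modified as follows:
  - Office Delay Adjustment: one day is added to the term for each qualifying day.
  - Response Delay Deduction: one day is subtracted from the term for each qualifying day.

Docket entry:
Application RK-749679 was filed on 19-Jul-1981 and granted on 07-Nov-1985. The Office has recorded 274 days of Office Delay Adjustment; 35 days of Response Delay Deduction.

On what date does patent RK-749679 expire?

(a) grant + 15 years → 7 November 2000.
(b) filing + 18 years → 19 July 1999.
Later of the two: 7 November 2000.
Office Delay Adjustment: +274 days → 8 August 2001.
Response Delay Deduction: −35 days → 4 July 2001.

2001-07-04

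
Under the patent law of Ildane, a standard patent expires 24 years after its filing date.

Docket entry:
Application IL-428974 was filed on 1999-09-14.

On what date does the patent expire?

September 14, 2023

Filing date + 24 years → 14 September 2023.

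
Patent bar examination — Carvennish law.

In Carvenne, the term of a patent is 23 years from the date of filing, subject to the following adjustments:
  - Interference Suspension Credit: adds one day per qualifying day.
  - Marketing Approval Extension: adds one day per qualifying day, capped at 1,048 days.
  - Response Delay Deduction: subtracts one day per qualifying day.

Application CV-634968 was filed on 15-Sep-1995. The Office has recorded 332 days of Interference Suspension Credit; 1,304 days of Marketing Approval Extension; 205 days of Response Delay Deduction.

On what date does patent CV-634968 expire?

Base term: filing date + 23 years → 15 September 2018.
Interference Suspension Credit: +332 days → 13 August 2019.
Marketing Approval Extension: 1304 days claimed exceeds the 1048-day cap, so +1048 days → 26 June 2022.
Response Delay Deduction: −205 days → 3 December 2021.

2021-12-03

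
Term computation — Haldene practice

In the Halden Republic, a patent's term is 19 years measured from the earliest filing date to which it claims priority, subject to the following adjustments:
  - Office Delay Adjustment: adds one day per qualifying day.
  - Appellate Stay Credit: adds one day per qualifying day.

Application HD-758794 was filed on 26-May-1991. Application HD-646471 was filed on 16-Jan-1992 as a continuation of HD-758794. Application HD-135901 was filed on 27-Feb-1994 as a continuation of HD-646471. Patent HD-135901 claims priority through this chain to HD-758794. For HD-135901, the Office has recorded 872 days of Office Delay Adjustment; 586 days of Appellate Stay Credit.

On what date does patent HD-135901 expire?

May 23, 2014

Earliest priority filing: 26 May 1991.
Base term: 26 May 1991 + 19 years → 26 May 2010.
Office Delay Adjustment: +872 days → 14 October 2012.
Appellate Stay Credit: +586 days → 23 May 2014.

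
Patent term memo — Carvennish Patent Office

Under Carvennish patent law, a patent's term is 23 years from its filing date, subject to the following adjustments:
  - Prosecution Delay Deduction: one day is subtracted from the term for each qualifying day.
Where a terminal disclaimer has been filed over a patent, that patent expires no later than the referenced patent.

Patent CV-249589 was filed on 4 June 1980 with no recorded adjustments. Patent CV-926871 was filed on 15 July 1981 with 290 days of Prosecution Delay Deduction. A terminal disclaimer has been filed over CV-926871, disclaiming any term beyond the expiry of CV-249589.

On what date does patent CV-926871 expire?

June 4, 2003

Natural term of CV-926871:
  Base: filing + 23 years → 15 July 2004.
  Prosecution Delay Deduction: −290 days → 29 September 2003.
Expiry of referenced patent CV-249589:
  Base: filing + 23 years → 4 June 2003.
Terminal disclaimer: CV-926871 expires on the earlier of 29 September 2003 and 4 June 2003.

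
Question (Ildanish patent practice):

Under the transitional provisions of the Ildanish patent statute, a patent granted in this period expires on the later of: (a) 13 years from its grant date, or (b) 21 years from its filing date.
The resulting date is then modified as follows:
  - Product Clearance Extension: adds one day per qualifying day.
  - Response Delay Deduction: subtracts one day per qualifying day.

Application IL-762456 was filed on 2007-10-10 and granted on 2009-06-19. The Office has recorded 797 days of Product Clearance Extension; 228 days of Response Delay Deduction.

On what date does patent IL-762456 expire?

(a) grant + 13 years → 19 June 2022.
(b) filing + 21 years → 10 October 2028.
Later of the two: 10 October 2028.
Product Clearance Extension: +797 days → 16 December 2030.
Response Delay Deduction: −228 days → 2 May 2030.

2030-05-02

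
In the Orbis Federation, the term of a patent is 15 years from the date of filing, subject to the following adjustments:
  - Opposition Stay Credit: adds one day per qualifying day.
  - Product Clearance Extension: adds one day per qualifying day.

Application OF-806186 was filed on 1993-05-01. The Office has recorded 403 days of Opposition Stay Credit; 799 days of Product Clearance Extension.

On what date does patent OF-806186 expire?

2011-08-16

Base term: filing date + 15 years → 1 May 2008.
Opposition Stay Credit: +403 days → 8 June 2009.
Product Clearance Extension: +799 days → 16 August 2011.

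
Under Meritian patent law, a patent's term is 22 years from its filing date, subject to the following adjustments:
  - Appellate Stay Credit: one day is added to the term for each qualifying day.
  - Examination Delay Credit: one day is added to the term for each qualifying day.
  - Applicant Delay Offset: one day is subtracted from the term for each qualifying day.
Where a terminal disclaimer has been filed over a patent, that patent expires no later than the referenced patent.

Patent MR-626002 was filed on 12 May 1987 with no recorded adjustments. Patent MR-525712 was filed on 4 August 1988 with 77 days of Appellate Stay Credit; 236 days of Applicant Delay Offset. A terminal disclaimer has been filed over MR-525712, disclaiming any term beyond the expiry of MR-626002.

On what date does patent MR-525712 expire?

Natural term of MR-525712:
  Base: filing + 22 years → 4 August 2010.
  Appellate Stay Credit: +77 days → 20 October 2010.
  Applicant Delay Offset: −236 days → 26 February 2010.
Expiry of referenced patent MR-626002:
  Base: filing + 22 years → 12 May 2009.
Terminal disclaimer: MR-525712 expires on the earlier of 26 February 2010 and 12 May 2009.

2009-05-12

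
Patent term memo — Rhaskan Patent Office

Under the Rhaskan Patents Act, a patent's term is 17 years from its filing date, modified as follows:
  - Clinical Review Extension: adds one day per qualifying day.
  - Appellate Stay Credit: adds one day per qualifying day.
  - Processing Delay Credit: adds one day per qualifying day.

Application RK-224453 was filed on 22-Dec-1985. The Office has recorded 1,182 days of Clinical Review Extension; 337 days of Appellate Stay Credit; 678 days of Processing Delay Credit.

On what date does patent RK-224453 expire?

December 27, 2008

Base term: filing date + 17 years → 22 December 2002.
Clinical Review Extension: +1182 days → 18 March 2006.
Appellate Stay Credit: +337 days → 18 February 2007.
Processing Delay Credit: +678 days → 27 December 2008.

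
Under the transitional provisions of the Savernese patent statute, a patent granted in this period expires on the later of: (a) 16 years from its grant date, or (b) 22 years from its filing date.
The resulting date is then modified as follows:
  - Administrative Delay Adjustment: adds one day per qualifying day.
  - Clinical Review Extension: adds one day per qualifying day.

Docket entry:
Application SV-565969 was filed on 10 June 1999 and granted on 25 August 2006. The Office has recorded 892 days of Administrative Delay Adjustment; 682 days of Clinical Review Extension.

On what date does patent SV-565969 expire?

(a) grant + 16 years → 25 August 2022.
(b) filing + 22 years → 10 June 2021.
Later of the two: 25 August 2022.
Administrative Delay Adjustment: +892 days → 2 February 2025.
Clinical Review Extension: +682 days → 16 December 2026.

December 16, 2026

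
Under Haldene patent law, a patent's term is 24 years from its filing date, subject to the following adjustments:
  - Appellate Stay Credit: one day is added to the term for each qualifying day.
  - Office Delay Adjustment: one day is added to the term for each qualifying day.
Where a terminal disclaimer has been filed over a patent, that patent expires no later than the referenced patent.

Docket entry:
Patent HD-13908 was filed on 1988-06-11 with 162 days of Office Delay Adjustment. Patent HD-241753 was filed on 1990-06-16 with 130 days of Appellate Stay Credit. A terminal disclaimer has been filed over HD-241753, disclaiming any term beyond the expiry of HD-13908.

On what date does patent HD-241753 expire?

Natural term of HD-241753:
  Base: filing + 24 years → 16 June 2014.
  Appellate Stay Credit: +130 days → 24 October 2014.
Expiry of referenced patent HD-13908:
  Base: filing + 24 years → 11 June 2012.
  Office Delay Adjustment: +162 days → 20 November 2012.
Terminal disclaimer: HD-241753 expires on the earlier of 24 October 2014 and 20 November 2012.

2012-11-20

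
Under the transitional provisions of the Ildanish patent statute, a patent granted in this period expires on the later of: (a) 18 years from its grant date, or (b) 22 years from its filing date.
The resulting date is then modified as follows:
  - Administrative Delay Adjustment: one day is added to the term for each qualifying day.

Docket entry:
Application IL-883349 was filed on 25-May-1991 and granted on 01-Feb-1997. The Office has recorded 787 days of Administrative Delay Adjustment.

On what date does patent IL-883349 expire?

(a) grant + 18 years → 1 February 2015.
(b) filing + 22 years → 25 May 2013.
Later of the two: 1 February 2015.
Administrative Delay Adjustment: +787 days → 29 March 2017.

2017-03-29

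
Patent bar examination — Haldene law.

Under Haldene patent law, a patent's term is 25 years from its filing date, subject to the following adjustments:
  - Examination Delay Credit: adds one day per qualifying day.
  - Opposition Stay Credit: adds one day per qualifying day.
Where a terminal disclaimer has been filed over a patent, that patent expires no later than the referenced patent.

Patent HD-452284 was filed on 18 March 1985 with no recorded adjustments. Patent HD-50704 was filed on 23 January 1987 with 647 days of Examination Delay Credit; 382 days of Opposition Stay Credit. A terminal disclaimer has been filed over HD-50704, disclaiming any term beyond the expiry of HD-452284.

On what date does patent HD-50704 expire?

March 18, 2010

Natural term of HD-50704:
  Base: filing + 25 years → 23 January 2012.
  Examination Delay Credit: +647 days → 31 October 2013.
  Opposition Stay Credit: +382 days → 17 November 2014.
Expiry of referenced patent HD-452284:
  Base: filing + 25 years → 18 March 2010.
Terminal disclaimer: HD-50704 expires on the earlier of 17 November 2014 and 18 March 2010.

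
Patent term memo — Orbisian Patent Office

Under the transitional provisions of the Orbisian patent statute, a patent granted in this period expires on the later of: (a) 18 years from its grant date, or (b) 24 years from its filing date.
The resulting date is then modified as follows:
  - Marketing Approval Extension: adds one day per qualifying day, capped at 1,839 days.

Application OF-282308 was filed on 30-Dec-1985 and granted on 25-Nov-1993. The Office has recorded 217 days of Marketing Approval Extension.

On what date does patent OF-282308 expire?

2012-06-29

(a) grant + 18 years → 25 November 2011.
(b) filing + 24 years → 30 December 2009.
Later of the two: 25 November 2011.
Marketing Approval Extension: 217 days (within the 1839-day cap) → +217 days → 29 June 2012.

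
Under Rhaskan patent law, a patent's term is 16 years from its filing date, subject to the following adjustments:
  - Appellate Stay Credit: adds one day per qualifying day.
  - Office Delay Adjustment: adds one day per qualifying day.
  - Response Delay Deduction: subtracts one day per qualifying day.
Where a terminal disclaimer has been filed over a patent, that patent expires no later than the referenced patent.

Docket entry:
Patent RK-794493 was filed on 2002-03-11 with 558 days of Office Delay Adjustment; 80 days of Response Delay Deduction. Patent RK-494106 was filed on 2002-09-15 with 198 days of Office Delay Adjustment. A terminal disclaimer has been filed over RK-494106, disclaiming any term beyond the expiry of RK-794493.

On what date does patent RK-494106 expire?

Natural term of RK-494106:
  Base: filing + 16 years → 15 September 2018.
  Office Delay Adjustment: +198 days → 1 April 2019.
Expiry of referenced patent RK-794493:
  Base: filing + 16 years → 11 March 2018.
  Office Delay Adjustment: +558 days → 20 September 2019.
  Response Delay Deduction: −80 days → 2 July 2019.
Terminal disclaimer: RK-494106 expires on the earlier of 1 April 2019 and 2 July 2019.

April 1, 2019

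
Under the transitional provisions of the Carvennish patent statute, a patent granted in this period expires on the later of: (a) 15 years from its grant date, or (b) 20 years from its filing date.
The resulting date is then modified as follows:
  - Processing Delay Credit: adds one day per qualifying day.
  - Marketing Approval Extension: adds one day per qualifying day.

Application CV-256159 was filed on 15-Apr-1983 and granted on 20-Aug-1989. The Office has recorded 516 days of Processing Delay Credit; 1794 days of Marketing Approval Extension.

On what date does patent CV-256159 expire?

2010-12-17

(a) grant + 15 years → 20 August 2004.
(b) filing + 20 years → 15 April 2003.
Later of the two: 20 August 2004.
Processing Delay Credit: +516 days → 18 January 2006.
Marketing Approval Extension: +1794 days → 17 December 2010.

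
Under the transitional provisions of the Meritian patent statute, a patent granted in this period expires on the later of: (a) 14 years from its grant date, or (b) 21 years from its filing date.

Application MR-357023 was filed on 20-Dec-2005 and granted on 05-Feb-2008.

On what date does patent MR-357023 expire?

December 20, 2026

(a) grant + 14 years → 5 February 2022.
(b) filing + 21 years → 20 December 2026.
Later of the two: 20 December 2026.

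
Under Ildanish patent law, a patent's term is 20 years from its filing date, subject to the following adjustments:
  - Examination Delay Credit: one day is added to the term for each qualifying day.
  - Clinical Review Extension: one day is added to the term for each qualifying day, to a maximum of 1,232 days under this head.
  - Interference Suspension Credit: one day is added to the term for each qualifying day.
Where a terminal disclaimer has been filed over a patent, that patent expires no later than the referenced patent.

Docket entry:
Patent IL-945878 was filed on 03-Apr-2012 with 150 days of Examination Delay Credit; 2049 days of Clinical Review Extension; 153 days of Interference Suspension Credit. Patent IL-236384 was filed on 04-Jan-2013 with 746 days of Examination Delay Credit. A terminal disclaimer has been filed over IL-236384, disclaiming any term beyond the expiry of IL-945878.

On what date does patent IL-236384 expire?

2035-01-20

Natural term of IL-236384:
  Base: filing + 20 years → 4 January 2033.
  Examination Delay Credit: +746 days → 20 January 2035.
Expiry of referenced patent IL-945878:
  Base: filing + 20 years → 3 April 2032.
  Examination Delay Credit: +150 days → 31 August 2032.
  Clinical Review Extension: 2049 days claimed exceeds the 1232-day cap, so +1232 days → 15 January 2036.
  Interference Suspension Credit: +153 days → 16 June 2036.
Terminal disclaimer: IL-236384 expires on the earlier of 20 January 2035 and 16 June 2036.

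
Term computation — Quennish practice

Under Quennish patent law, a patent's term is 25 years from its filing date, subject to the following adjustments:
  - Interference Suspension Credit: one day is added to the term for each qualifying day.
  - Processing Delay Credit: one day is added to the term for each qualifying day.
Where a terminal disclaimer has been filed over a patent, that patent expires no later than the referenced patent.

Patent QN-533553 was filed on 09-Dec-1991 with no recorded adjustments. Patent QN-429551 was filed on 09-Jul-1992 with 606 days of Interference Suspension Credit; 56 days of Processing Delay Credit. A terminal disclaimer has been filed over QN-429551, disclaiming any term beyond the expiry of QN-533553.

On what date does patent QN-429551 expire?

2016-12-09

Natural term of QN-429551:
  Base: filing + 25 years → 9 July 2017.
  Interference Suspension Credit: +606 days → 7 March 2019.
  Processing Delay Credit: +56 days → 2 May 2019.
Expiry of referenced patent QN-533553:
  Base: filing + 25 years → 9 December 2016.
Terminal disclaimer: QN-429551 expires on the earlier of 2 May 2019 and 9 December 2016.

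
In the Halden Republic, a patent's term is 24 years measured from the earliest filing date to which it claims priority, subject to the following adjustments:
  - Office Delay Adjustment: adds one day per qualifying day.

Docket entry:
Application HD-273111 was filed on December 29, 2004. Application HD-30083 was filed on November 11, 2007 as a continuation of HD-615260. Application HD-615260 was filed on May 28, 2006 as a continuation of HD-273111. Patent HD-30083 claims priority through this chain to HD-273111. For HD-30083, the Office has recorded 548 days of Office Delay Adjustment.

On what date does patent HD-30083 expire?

2030-06-30

Earliest priority filing: 29 December 2004.
Base term: 29 December 2004 + 24 years → 29 December 2028.
Office Delay Adjustment: +548 days → 30 June 2030.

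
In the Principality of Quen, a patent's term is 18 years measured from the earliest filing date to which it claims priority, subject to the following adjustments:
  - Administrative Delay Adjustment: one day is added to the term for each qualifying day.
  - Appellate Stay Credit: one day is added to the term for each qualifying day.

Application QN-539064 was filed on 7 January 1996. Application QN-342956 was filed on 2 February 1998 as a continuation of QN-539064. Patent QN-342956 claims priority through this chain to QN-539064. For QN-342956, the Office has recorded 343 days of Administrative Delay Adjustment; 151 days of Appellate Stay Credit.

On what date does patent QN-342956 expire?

Earliest priority filing: 7 January 1996.
Base term: 7 January 1996 + 18 years → 7 January 2014.
Administrative Delay Adjustment: +343 days → 16 December 2014.
Appellate Stay Credit: +151 days → 16 May 2015.

May 16, 2015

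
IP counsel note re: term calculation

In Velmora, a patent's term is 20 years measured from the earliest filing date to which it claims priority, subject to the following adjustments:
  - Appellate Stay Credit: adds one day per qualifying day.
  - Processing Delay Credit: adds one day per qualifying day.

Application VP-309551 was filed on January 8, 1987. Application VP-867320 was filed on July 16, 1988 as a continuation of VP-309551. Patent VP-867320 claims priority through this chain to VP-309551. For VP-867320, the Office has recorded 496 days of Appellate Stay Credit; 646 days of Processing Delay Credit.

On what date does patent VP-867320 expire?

Earliest priority filing: 8 January 1987.
Base term: 8 January 1987 + 20 years → 8 January 2007.
Appellate Stay Credit: +496 days → 18 May 2008.
Processing Delay Credit: +646 days → 23 February 2010.

2010-02-23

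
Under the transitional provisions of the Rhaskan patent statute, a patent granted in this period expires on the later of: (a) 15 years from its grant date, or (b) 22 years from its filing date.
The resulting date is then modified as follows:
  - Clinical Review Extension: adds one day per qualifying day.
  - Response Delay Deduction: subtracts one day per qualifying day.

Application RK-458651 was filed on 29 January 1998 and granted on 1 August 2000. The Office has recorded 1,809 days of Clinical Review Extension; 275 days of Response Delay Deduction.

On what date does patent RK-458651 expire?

April 11, 2024

(a) grant + 15 years → 1 August 2015.
(b) filing + 22 years → 29 January 2020.
Later of the two: 29 January 2020.
Clinical Review Extension: +1809 days → 11 January 2025.
Response Delay Deduction: −275 days → 11 April 2024.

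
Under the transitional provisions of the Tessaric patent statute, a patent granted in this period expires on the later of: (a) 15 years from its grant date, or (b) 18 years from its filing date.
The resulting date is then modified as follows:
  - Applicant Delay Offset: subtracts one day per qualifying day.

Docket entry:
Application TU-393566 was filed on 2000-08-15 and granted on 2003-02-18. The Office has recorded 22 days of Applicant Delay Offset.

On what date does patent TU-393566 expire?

July 24, 2018

(a) grant + 15 years → 18 February 2018.
(b) filing + 18 years → 15 August 2018.
Later of the two: 15 August 2018.
Applicant Delay Offset: −22 days → 24 July 2018.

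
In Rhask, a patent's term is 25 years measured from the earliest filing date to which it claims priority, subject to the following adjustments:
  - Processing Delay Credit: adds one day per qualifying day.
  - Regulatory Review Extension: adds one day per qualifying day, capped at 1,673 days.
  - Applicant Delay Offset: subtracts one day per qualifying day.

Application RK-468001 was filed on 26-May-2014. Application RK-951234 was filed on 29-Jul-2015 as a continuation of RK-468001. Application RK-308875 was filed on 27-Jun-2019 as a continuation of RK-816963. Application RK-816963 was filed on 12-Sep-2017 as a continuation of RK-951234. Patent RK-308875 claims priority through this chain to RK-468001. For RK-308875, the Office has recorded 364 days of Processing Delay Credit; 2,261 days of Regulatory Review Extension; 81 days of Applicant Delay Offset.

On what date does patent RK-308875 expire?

October 2, 2044

Earliest priority filing: 26 May 2014.
Base term: 26 May 2014 + 25 years → 26 May 2039.
Processing Delay Credit: +364 days → 24 May 2040.
Regulatory Review Extension: 2261 days claimed exceeds the 1673-day cap, so +1673 days → 22 December 2044.
Applicant Delay Offset: −81 days → 2 October 2044.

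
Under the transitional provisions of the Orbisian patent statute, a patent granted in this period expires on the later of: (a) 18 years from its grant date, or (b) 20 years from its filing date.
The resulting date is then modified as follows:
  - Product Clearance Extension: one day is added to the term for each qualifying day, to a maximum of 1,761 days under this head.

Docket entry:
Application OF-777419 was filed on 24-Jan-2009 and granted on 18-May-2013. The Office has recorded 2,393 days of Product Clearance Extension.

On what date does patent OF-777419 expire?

(a) grant + 18 years → 18 May 2031.
(b) filing + 20 years → 24 January 2029.
Later of the two: 18 May 2031.
Product Clearance Extension: 2393 days claimed exceeds the 1761-day cap, so +1761 days → 13 March 2036.

2036-03-13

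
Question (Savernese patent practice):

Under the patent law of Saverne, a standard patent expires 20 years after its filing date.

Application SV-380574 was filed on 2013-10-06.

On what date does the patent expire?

2033-10-06

Filing date + 20 years → 6 October 2033.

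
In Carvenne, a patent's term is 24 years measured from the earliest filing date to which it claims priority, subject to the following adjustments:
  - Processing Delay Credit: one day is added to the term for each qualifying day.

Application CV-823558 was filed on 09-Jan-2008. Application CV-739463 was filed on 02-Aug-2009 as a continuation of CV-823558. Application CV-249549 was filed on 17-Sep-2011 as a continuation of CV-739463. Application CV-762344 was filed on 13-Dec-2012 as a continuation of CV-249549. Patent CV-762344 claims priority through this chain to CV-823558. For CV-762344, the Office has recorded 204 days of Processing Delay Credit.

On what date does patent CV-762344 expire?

2032-07-31

Earliest priority filing: 9 January 2008.
Base term: 9 January 2008 + 24 years → 9 January 2032.
Processing Delay Credit: +204 days → 31 July 2032.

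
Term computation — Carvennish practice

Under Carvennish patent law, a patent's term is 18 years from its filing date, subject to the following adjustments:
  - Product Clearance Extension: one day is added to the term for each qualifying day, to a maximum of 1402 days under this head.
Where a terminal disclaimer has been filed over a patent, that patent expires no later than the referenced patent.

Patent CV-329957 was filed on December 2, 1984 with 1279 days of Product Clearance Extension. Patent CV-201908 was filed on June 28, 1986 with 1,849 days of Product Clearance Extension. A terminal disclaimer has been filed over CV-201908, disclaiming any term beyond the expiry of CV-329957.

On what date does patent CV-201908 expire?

Natural term of CV-201908:
  Base: filing + 18 years → 28 June 2004.
  Product Clearance Extension: 1849 days claimed exceeds the 1402-day cap, so +1402 days → 30 April 2008.
Expiry of referenced patent CV-329957:
  Base: filing + 18 years → 2 December 2002.
  Product Clearance Extension: 1279 days (within the 1402-day cap) → +1279 days → 3 June 2006.
Terminal disclaimer: CV-201908 expires on the earlier of 30 April 2008 and 3 June 2006.

2006-06-03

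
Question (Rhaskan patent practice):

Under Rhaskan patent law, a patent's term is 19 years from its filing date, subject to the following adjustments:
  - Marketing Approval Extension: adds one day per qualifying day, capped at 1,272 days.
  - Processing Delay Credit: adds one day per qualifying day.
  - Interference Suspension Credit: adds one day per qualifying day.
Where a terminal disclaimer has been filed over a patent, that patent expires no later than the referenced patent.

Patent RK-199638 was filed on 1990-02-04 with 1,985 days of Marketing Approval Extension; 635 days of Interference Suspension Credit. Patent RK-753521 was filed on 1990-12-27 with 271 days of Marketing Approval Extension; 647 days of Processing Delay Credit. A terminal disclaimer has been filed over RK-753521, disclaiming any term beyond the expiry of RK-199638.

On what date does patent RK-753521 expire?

Natural term of RK-753521:
  Base: filing + 19 years → 27 December 2009.
  Marketing Approval Extension: 271 days (within the 1272-day cap) → +271 days → 24 September 2010.
  Processing Delay Credit: +647 days → 2 July 2012.
Expiry of referenced patent RK-199638:
  Base: filing + 19 years → 4 February 2009.
  Marketing Approval Extension: 1985 days claimed exceeds the 1272-day cap, so +1272 days → 30 July 2012.
  Interference Suspension Credit: +635 days → 26 April 2014.
Terminal disclaimer: RK-753521 expires on the earlier of 2 July 2012 and 26 April 2014.

July 2, 2012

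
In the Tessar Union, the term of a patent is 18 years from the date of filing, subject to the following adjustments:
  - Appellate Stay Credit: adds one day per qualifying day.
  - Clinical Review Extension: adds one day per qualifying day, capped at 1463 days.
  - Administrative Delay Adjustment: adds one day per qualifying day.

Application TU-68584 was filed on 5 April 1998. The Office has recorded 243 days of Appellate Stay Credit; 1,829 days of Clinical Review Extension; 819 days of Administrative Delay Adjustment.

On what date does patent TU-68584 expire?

March 5, 2023

Base term: filing date + 18 years → 5 April 2016.
Appellate Stay Credit: +243 days → 4 December 2016.
Clinical Review Extension: 1829 days claimed exceeds the 1463-day cap, so +1463 days → 6 December 2020.
Administrative Delay Adjustment: +819 days → 5 March 2023.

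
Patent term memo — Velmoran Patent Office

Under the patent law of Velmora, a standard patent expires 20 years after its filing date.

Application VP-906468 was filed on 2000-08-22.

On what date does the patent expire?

Filing date + 20 years → 22 August 2020.

August 22, 2020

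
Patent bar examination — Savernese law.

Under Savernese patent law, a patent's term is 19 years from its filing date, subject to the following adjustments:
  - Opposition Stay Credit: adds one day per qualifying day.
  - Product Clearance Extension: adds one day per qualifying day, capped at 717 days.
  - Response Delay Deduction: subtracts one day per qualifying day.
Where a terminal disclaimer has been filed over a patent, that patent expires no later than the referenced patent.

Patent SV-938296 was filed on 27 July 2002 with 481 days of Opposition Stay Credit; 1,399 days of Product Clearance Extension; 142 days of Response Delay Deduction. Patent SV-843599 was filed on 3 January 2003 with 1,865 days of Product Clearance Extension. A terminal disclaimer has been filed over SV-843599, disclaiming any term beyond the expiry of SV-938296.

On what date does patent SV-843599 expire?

Natural term of SV-843599:
  Base: filing + 19 years → 3 January 2022.
  Product Clearance Extension: 1865 days claimed exceeds the 717-day cap, so +717 days → 21 December 2023.
Expiry of referenced patent SV-938296:
  Base: filing + 19 years → 27 July 2021.
  Opposition Stay Credit: +481 days → 20 November 2022.
  Product Clearance Extension: 1399 days claimed exceeds the 717-day cap, so +717 days → 6 November 2024.
  Response Delay Deduction: −142 days → 17 June 2024.
Terminal disclaimer: SV-843599 expires on the earlier of 21 December 2023 and 17 June 2024.

December 21, 2023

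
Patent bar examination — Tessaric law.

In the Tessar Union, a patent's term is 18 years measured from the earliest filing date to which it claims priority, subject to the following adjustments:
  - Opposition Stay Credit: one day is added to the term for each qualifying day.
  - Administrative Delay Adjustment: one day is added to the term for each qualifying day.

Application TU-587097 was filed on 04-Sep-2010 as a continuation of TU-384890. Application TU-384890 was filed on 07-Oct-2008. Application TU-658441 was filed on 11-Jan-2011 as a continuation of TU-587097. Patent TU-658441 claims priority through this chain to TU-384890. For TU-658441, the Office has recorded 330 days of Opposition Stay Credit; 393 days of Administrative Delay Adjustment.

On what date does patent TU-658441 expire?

Earliest priority filing: 7 October 2008.
Base term: 7 October 2008 + 18 years → 7 October 2026.
Opposition Stay Credit: +330 days → 2 September 2027.
Administrative Delay Adjustment: +393 days → 29 September 2028.

September 29, 2028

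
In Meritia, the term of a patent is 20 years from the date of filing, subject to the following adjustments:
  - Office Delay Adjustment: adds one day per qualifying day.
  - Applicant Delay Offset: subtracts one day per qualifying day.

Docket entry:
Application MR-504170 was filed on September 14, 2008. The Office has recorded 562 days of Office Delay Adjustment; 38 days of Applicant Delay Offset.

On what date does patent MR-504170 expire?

February 20, 2030

Base term: filing date + 20 years → 14 September 2028.
Office Delay Adjustment: +562 days → 30 March 2030.
Applicant Delay Offset: −38 days → 20 February 2030.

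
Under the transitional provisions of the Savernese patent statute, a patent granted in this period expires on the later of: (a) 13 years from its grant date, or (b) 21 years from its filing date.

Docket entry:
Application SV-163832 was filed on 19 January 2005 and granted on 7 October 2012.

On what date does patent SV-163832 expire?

(a) grant + 13 years → 7 October 2025.
(b) filing + 21 years → 19 January 2026.
Later of the two: 19 January 2026.

2026-01-19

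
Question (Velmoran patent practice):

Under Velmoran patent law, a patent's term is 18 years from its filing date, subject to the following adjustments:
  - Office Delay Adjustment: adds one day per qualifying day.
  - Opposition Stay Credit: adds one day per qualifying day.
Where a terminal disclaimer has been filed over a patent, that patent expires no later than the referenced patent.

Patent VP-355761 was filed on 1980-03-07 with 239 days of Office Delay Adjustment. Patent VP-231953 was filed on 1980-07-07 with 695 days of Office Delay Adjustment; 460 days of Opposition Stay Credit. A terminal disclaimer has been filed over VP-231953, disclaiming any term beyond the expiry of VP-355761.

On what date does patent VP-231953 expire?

Natural term of VP-231953:
  Base: filing + 18 years → 7 July 1998.
  Office Delay Adjustment: +695 days → 1 June 2000.
  Opposition Stay Credit: +460 days → 4 September 2001.
Expiry of referenced patent VP-355761:
  Base: filing + 18 years → 7 March 1998.
  Office Delay Adjustment: +239 days → 1 November 1998.
Terminal disclaimer: VP-231953 expires on the earlier of 4 September 2001 and 1 November 1998.

November 1, 1998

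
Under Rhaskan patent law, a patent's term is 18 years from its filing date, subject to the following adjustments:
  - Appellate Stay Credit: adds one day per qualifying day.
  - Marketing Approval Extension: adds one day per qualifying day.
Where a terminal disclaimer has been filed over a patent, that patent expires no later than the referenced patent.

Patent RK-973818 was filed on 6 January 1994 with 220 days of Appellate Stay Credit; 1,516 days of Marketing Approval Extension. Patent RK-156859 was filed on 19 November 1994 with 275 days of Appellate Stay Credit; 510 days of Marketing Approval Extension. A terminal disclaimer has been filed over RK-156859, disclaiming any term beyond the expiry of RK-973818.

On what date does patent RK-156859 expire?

Natural term of RK-156859:
  Base: filing + 18 years → 19 November 2012.
  Appellate Stay Credit: +275 days → 21 August 2013.
  Marketing Approval Extension: +510 days → 13 January 2015.
Expiry of referenced patent RK-973818:
  Base: filing + 18 years → 6 January 2012.
  Appellate Stay Credit: +220 days → 13 August 2012.
  Marketing Approval Extension: +1516 days → 7 October 2016.
Terminal disclaimer: RK-156859 expires on the earlier of 13 January 2015 and 7 October 2016.

January 13, 2015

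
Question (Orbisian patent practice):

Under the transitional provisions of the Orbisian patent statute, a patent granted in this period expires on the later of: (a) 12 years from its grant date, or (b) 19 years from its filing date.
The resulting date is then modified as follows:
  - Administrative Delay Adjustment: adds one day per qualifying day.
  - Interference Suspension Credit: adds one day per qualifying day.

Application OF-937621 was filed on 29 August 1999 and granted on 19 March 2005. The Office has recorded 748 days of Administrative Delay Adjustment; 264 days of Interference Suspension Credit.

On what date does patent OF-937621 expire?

(a) grant + 12 years → 19 March 2017.
(b) filing + 19 years → 29 August 2018.
Later of the two: 29 August 2018.
Administrative Delay Adjustment: +748 days → 15 September 2020.
Interference Suspension Credit: +264 days → 6 June 2021.

2021-06-06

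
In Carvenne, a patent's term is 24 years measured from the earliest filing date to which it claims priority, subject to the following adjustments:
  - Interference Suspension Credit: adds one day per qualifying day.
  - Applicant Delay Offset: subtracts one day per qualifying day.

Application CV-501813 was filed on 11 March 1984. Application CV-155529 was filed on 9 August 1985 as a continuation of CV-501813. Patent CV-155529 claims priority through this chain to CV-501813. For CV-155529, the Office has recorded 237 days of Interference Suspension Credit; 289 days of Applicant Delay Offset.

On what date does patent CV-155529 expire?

Earliest priority filing: 11 March 1984.
Base term: 11 March 1984 + 24 years → 11 March 2008.
Interference Suspension Credit: +237 days → 3 November 2008.
Applicant Delay Offset: −289 days → 19 January 2008.

2008-01-19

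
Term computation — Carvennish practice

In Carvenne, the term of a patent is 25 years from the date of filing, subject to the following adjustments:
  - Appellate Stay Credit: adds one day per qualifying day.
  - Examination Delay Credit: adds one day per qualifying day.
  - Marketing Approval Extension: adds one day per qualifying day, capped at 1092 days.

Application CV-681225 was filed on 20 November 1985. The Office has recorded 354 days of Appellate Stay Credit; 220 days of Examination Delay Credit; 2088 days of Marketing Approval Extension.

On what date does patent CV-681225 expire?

Base term: filing date + 25 years → 20 November 2010.
Appellate Stay Credit: +354 days → 9 November 2011.
Examination Delay Credit: +220 days → 16 June 2012.
Marketing Approval Extension: 2088 days claimed exceeds the 1092-day cap, so +1092 days → 13 June 2015.

June 13, 2015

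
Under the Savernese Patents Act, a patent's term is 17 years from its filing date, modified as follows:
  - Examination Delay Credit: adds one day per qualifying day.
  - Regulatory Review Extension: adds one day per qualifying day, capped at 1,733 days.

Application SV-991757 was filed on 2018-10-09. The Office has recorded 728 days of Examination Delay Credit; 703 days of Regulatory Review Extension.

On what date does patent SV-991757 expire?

Base term: filing date + 17 years → 9 October 2035.
Examination Delay Credit: +728 days → 6 October 2037.
Regulatory Review Extension: 703 days (within the 1733-day cap) → +703 days → 9 September 2039.

September 9, 2039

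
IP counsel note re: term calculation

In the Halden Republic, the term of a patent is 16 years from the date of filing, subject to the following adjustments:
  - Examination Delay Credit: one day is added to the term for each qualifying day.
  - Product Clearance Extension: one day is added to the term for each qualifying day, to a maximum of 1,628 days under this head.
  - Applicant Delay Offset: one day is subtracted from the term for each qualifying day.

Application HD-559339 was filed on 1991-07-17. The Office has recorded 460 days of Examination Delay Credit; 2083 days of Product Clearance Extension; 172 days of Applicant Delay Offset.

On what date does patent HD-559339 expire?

October 14, 2012

Base term: filing date + 16 years → 17 July 2007.
Examination Delay Credit: +460 days → 19 October 2008.
Product Clearance Extension: 2083 days claimed exceeds the 1628-day cap, so +1628 days → 4 April 2013.
Applicant Delay Offset: −172 days → 14 October 2012.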